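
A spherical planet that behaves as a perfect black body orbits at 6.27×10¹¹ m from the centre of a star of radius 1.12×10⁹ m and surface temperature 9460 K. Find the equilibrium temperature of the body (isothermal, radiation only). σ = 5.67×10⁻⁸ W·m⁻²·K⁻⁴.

T ≈ 283 K

The star's surface emits σT_*⁴; at distance d the flux is S = σT_*⁴(R_*/d)².
S = 5.67×10⁻⁸·(9460)⁴·(1.12×10⁹/6.27×10¹¹)² = 1449 W/m².
For an isothermal sphere T⁴ = (1−a)S/(4σ) = 6.389×10⁹ K⁴.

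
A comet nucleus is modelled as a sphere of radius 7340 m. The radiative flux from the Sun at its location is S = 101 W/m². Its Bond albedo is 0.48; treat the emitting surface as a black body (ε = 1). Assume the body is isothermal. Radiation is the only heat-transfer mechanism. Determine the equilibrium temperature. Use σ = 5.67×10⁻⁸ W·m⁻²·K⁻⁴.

T ≈ 123 K

At equilibrium, absorbed power = emitted power.
Absorbing cross-section = πr² = 1.693×10⁸ m²; emitting surface = 4πr² = 6.770×10⁸ m² (ratio 4).
(1−a)S·A_cross = εσ·A_surf·T⁴  ⇒  T⁴ = (1−a)S/(4σ).
T⁴ = 0.520·101/(4·5.67×10⁻⁸) = 2.316×10⁸ K⁴.
T = (2.316×10⁸)^(1/4).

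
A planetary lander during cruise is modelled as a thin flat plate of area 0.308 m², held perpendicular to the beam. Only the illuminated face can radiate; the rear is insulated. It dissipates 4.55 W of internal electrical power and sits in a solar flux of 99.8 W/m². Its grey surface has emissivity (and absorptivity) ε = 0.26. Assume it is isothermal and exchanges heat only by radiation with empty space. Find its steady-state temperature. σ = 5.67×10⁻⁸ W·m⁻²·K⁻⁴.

At steady state, absorbed solar power + internal power = radiated power.
Absorbed: α·S·A_cross = 0.26·99.8·0.3080 = 7.992 W (cross-section A).
Total input = 7.992 + 4.55 = 12.54 W.
Radiated: εσ·A_surf·T⁴ with A_surf = A = 0.3080 m².
T⁴ = 12.54/(0.26·5.67×10⁻⁸·0.3080) = 2.762×10⁹ K⁴.

T ≈ 229 K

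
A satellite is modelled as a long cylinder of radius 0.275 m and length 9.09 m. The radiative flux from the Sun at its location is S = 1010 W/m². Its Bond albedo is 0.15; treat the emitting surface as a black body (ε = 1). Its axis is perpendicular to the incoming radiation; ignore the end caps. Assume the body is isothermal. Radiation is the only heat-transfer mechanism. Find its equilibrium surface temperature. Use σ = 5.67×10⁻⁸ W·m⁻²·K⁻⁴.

T ≈ 263 K

At equilibrium, absorbed power = emitted power.
Absorbing cross-section = 2rL = 5.000 m²; emitting surface = 2πrL = 15.71 m² (ratio π).
(1−a)S·A_cross = εσ·A_surf·T⁴  ⇒  T⁴ = (1−a)S/(πσ).
T⁴ = 0.850·1010/(π·5.67×10⁻⁸) = 4.820×10⁹ K⁴.
T = (4.820×10⁹)^(1/4).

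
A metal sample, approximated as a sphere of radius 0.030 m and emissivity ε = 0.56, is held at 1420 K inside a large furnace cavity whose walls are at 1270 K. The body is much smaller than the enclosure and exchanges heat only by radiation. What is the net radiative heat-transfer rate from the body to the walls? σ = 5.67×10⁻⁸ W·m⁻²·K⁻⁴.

P_net ≈ 526 W

For a small grey body in a large enclosure: P_net = εσA(T_body⁴ − T_wall⁴).
A = 4πr² = 0.01131 m²; T_body⁴ − T_wall⁴ = 4.066×10¹² − 2.601×10¹² = 1.464×10¹² K⁴.
|P_net| = 0.56·5.67×10⁻⁸·0.01131·1.464×10¹².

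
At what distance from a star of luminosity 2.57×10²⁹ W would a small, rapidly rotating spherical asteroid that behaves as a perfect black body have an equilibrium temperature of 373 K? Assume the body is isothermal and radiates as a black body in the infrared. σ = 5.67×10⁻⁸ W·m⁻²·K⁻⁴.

For an isothermal black-emitting sphere, (1−a)S·πr² = σ·4πr²·T⁴ ⇒ S = 4σT⁴/(1−a).
S = 4·5.67×10⁻⁸·(373)⁴/1.00 = 4390 W/m².
Flux falls as S = L/(4πd²), so d = √(L/(4πS)) = √(2.57×10²⁹/(4π·4390)).

d ≈ 2.16×10¹² m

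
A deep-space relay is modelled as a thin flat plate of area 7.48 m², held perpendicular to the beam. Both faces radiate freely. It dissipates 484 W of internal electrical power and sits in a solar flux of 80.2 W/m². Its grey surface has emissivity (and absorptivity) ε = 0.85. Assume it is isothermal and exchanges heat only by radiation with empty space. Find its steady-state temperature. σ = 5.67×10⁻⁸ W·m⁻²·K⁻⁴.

T ≈ 193 K

At steady state, absorbed solar power + internal power = radiated power.
Absorbed: α·S·A_cross = 0.85·80.2·7.480 = 509.9 W (cross-section A).
Total input = 509.9 + 484 = 993.9 W.
Radiated: εσ·A_surf·T⁴ with A_surf = 2A = 14.96 m².
T⁴ = 993.9/(0.85·5.67×10⁻⁸·14.96) = 1.379×10⁹ K⁴.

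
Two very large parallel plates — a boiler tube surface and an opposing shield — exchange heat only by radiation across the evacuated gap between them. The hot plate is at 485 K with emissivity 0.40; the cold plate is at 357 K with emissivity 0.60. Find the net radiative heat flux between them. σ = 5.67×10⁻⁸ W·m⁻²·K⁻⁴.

For two infinite grey parallel plates, q = σ(T₁⁴ − T₂⁴)/(1/ε₁ + 1/ε₂ − 1).
T₁⁴ − T₂⁴ = 5.533×10¹⁰ − 1.624×10¹⁰ = 3.909×10¹⁰ K⁴.
1/ε₁ + 1/ε₂ − 1 = 2.500 + 1.667 − 1 = 3.167.
q = 5.67×10⁻⁸ × 3.909×10¹⁰ / 3.167.

q ≈ 700 W/m²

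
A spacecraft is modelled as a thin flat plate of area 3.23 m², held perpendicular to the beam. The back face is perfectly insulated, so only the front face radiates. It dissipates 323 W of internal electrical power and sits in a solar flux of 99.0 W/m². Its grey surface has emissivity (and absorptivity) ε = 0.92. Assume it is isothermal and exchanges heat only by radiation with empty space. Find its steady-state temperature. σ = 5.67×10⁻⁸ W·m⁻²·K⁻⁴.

At steady state, absorbed solar power + internal power = radiated power.
Absorbed: α·S·A_cross = 0.92·99.0·3.230 = 294.2 W (cross-section A).
Total input = 294.2 + 323 = 617.2 W.
Radiated: εσ·A_surf·T⁴ with A_surf = A = 3.230 m².
T⁴ = 617.2/(0.92·5.67×10⁻⁸·3.230) = 3.663×10⁹ K⁴.

T ≈ 246 K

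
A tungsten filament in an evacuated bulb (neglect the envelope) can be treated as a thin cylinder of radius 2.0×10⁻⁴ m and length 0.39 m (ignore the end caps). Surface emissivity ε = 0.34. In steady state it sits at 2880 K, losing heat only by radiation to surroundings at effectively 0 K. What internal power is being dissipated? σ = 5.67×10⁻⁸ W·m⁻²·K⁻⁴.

Steady state: P = εσA T⁴.
A = 2πrL = 4.901×10⁻⁴ m²; T⁴ = (2880)⁴ = 6.880×10¹³ K⁴.
P = 0.34 × 5.67×10⁻⁸ × 4.901×10⁻⁴ × 6.880×10¹³.

P ≈ 650 W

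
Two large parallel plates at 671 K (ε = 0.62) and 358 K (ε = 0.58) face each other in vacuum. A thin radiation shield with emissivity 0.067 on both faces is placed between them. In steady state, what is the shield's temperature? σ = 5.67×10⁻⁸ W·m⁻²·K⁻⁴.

In steady state the net flux on the hot side equals that on the cold side.
σ(T₁⁴−T_s⁴)/D₁ = σ(T_s⁴−T₂⁴)/D₂, with D₁ = 1/ε₁+1/ε_s−1 = 15.54, D₂ = 1/ε_s+1/ε₂−1 = 15.65.
Solve for T_s⁴: T_s⁴ = (D₂·T₁⁴ + D₁·T₂⁴)/(D₁+D₂) = 1.099×10¹¹ K⁴.

T_s ≈ 576 K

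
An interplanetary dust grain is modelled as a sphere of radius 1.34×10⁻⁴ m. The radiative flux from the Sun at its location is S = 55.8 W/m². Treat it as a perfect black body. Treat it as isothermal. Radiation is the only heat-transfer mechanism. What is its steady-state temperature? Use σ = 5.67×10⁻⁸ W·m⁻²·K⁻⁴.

At equilibrium, absorbed power = emitted power.
Absorbing cross-section = πr² = 5.641×10⁻⁸ m²; emitting surface = 4πr² = 2.256×10⁻⁷ m² (ratio 4).
S·A_cross = εσ·A_surf·T⁴  ⇒  T⁴ = S/(4σ).
T⁴ = 1.00·55.8/(4·5.67×10⁻⁸) = 2.460×10⁸ K⁴.
T = (2.460×10⁸)^(1/4).

T ≈ 125 K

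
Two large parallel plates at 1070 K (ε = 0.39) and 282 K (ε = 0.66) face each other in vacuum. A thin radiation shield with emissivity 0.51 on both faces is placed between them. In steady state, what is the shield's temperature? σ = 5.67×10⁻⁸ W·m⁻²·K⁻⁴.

In steady state the net flux on the hot side equals that on the cold side.
σ(T₁⁴−T_s⁴)/D₁ = σ(T_s⁴−T₂⁴)/D₂, with D₁ = 1/ε₁+1/ε_s−1 = 3.525, D₂ = 1/ε_s+1/ε₂−1 = 2.476.
Solve for T_s⁴: T_s⁴ = (D₂·T₁⁴ + D₁·T₂⁴)/(D₁+D₂) = 5.445×10¹¹ K⁴.

T_s ≈ 859 K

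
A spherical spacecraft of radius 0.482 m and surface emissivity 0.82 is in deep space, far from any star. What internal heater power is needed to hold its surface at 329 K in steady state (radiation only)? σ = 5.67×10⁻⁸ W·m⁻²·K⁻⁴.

P = εσ·4πr²·T⁴.
4πr² = 2.919 m²; T⁴ = 1.172×10¹⁰ K⁴.
P = 0.82·5.67×10⁻⁸·2.919·1.172×10¹⁰.

P ≈ 1590 W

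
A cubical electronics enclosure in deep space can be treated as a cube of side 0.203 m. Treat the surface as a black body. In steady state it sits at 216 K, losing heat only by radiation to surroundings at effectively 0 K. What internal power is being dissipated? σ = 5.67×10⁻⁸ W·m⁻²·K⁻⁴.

P ≈ 30.5 W

Steady state: P = εσA T⁴.
A = 6L² = 0.2473 m²; T⁴ = (216)⁴ = 2.177×10⁹ K⁴.
P = 1.0 × 5.67×10⁻⁸ × 0.2473 × 2.177×10⁹.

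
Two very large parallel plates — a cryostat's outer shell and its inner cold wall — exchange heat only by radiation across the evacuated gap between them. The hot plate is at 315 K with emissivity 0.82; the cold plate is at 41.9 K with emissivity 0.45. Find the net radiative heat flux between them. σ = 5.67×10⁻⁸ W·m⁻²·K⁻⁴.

For two infinite grey parallel plates, q = σ(T₁⁴ − T₂⁴)/(1/ε₁ + 1/ε₂ − 1).
T₁⁴ − T₂⁴ = 9.846×10⁹ − 3.082×10⁶ = 9.843×10⁹ K⁴.
1/ε₁ + 1/ε₂ − 1 = 1.220 + 2.222 − 1 = 2.442.
q = 5.67×10⁻⁸ × 9.843×10⁹ / 2.442.

q ≈ 229 W/m²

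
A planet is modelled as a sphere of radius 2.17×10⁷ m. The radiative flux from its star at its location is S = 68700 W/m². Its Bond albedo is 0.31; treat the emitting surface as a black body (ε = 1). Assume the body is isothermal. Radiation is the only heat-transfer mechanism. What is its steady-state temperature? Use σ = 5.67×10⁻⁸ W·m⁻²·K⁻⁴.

At equilibrium, absorbed power = emitted power.
Absorbing cross-section = πr² = 1.479×10¹⁵ m²; emitting surface = 4πr² = 5.917×10¹⁵ m² (ratio 4).
(1−a)S·A_cross = εσ·A_surf·T⁴  ⇒  T⁴ = (1−a)S/(4σ).
T⁴ = 0.690·68700/(4·5.67×10⁻⁸) = 2.090×10¹¹ K⁴.
T = (2.090×10¹¹)^(1/4).

T ≈ 676 K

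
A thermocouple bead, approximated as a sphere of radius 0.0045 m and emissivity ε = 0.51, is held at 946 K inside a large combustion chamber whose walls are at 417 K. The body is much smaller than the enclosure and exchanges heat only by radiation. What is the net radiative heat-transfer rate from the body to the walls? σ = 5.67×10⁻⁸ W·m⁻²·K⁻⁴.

P_net ≈ 5.67 W

For a small grey body in a large enclosure: P_net = εσA(T_body⁴ − T_wall⁴).
A = 4πr² = 2.545×10⁻⁴ m²; T_body⁴ − T_wall⁴ = 8.009×10¹¹ − 3.024×10¹⁰ = 7.706×10¹¹ K⁴.
|P_net| = 0.51·5.67×10⁻⁸·2.545×10⁻⁴·7.706×10¹¹.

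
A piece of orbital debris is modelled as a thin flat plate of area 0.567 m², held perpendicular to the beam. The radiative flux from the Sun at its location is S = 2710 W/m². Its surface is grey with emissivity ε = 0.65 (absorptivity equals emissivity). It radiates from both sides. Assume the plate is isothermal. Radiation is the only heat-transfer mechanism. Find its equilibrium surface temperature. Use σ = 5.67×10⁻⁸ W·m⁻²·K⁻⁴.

At equilibrium, absorbed power = emitted power.
Absorbing cross-section = A = 0.5670 m²; emitting surface = 2A = 1.134 m² (ratio 2).
εS·A_cross = εσ·A_surf·T⁴  ⇒  T⁴ = S/(2σ)   (ε cancels).
T⁴ = 2710/(2·5.67×10⁻⁸) = 2.390×10¹⁰ K⁴.
T = (2.390×10¹⁰)^(1/4).

T ≈ 393 K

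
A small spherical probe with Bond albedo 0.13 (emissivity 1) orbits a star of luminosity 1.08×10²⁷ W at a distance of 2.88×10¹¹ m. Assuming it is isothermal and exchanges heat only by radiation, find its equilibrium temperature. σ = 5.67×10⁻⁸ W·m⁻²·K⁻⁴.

T ≈ 251 K

First find the stellar flux at distance d: S = L/(4πd²) = 1.08×10²⁷/(4π·(2.88×10¹¹)²) = 1036 W/m².
For an isothermal sphere, absorbed (1−a)S·πr² = emitted σ·4πr²·T⁴, so T⁴ = (1−a)S/(4σ).
T⁴ = 0.870·1036/(4·5.67×10⁻⁸) = 3.975×10⁹ K⁴.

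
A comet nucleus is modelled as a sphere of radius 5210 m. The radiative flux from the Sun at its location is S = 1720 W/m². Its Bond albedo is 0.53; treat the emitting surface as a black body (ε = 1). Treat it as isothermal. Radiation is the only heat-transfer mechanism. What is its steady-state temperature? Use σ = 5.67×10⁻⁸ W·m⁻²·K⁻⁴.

At equilibrium, absorbed power = emitted power.
Absorbing cross-section = πr² = 8.528×10⁷ m²; emitting surface = 4πr² = 3.411×10⁸ m² (ratio 4).
(1−a)S·A_cross = εσ·A_surf·T⁴  ⇒  T⁴ = (1−a)S/(4σ).
T⁴ = 0.470·1720/(4·5.67×10⁻⁸) = 3.564×10⁹ K⁴.
T = (3.564×10⁹)^(1/4).

T ≈ 244 K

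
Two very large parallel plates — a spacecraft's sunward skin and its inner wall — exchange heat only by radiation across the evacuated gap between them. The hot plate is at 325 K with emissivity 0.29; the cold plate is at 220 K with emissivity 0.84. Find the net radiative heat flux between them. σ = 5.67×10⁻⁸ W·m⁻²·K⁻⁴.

q ≈ 137 W/m²

For two infinite grey parallel plates, q = σ(T₁⁴ − T₂⁴)/(1/ε₁ + 1/ε₂ − 1).
T₁⁴ − T₂⁴ = 1.116×10¹⁰ − 2.343×10⁹ = 8.814×10⁹ K⁴.
1/ε₁ + 1/ε₂ − 1 = 3.448 + 1.190 − 1 = 3.639.
q = 5.67×10⁻⁸ × 8.814×10⁹ / 3.639.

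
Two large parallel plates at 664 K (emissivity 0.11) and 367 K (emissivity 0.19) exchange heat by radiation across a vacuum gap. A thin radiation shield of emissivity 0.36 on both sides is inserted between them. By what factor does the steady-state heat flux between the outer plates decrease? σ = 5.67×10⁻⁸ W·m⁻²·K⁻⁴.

Without shield: q₀ = σΔ(T⁴)/(1/ε₁+1/ε₂−1) with denominator 13.35.
With shield the two gaps are in series; the resistances add: (1/ε₁+1/ε_s−1)+(1/ε_s+1/ε₂−1) = 10.87+7.041 = 17.91.
Heat-flux ratio q₀/q = 17.91/13.35.

factor ≈ 1.34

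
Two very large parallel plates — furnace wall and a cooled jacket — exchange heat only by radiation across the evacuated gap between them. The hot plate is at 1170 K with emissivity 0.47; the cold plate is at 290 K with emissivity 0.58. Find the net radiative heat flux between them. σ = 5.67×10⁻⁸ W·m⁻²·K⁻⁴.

For two infinite grey parallel plates, q = σ(T₁⁴ − T₂⁴)/(1/ε₁ + 1/ε₂ − 1).
T₁⁴ − T₂⁴ = 1.874×10¹² − 7.073×10⁹ = 1.867×10¹² K⁴.
1/ε₁ + 1/ε₂ − 1 = 2.128 + 1.724 − 1 = 2.852.
q = 5.67×10⁻⁸ × 1.867×10¹² / 2.852.

q ≈ 37100 W/m²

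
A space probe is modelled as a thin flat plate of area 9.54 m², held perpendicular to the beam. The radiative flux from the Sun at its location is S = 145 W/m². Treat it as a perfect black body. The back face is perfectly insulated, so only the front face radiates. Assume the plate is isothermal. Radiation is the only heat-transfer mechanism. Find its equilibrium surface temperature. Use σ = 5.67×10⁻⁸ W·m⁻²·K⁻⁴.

T ≈ 225 K

At equilibrium, absorbed power = emitted power.
Absorbing cross-section = A = 9.540 m²; emitting surface = A = 9.540 m² (ratio 1).
S·A_cross = εσ·A_surf·T⁴  ⇒  T⁴ = S/(1σ).
T⁴ = 1.00·145/(1·5.67×10⁻⁸) = 2.557×10⁹ K⁴.
T = (2.557×10⁹)^(1/4).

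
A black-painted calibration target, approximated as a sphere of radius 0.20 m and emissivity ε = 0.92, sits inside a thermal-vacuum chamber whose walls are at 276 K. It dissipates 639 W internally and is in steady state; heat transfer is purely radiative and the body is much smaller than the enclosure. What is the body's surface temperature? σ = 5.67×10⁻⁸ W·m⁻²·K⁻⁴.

For a small grey body in a large enclosure, net radiated power = εσA(T⁴ − T_w⁴).
Steady state: P = εσA(T⁴ − T_w⁴) with A = 4πr² = 0.5027 m².
T⁴ = P/(εσA) + T_w⁴ = 639/(0.92·5.67×10⁻⁸·0.5027) + (276)⁴
    = 2.437×10¹⁰ + 5.803×10⁹ = 3.017×10¹⁰ K⁴.

T ≈ 417 K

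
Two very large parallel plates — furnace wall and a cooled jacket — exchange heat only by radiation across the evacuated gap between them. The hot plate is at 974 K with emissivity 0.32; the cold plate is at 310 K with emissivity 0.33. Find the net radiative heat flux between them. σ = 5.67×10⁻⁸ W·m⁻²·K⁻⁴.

For two infinite grey parallel plates, q = σ(T₁⁴ − T₂⁴)/(1/ε₁ + 1/ε₂ − 1).
T₁⁴ − T₂⁴ = 9.000×10¹¹ − 9.235×10⁹ = 8.908×10¹¹ K⁴.
1/ε₁ + 1/ε₂ − 1 = 3.125 + 3.030 − 1 = 5.155.
q = 5.67×10⁻⁸ × 8.908×10¹¹ / 5.155.

q ≈ 9800 W/m²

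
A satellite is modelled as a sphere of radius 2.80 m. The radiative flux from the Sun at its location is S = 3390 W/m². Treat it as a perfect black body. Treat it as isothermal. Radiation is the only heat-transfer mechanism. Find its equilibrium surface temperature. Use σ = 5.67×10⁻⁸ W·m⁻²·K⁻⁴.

T ≈ 350 K

At equilibrium, absorbed power = emitted power.
Absorbing cross-section = πr² = 24.63 m²; emitting surface = 4πr² = 98.52 m² (ratio 4).
S·A_cross = εσ·A_surf·T⁴  ⇒  T⁴ = S/(4σ).
T⁴ = 1.00·3390/(4·5.67×10⁻⁸) = 1.495×10¹⁰ K⁴.
T = (1.495×10¹⁰)^(1/4).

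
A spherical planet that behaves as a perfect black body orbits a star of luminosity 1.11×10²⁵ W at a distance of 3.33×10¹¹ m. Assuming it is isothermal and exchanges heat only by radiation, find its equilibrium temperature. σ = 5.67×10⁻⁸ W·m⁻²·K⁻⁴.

T ≈ 77.0 K

First find the stellar flux at distance d: S = L/(4πd²) = 1.11×10²⁵/(4π·(3.33×10¹¹)²) = 7.966 W/m².
For an isothermal sphere, absorbed (1−a)S·πr² = emitted σ·4πr²·T⁴, so T⁴ = (1−a)S/(4σ).
T⁴ = 1.00·7.966/(4·5.67×10⁻⁸) = 3.512×10⁷ K⁴.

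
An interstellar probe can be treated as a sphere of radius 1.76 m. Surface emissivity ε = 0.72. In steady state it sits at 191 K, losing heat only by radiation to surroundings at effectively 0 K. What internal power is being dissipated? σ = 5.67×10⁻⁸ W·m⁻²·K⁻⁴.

Steady state: P = εσA T⁴.
A = 4πr² = 38.93 m²; T⁴ = (191)⁴ = 1.331×10⁹ K⁴.
P = 0.72 × 5.67×10⁻⁸ × 38.93 × 1.331×10⁹.

P ≈ 2110 W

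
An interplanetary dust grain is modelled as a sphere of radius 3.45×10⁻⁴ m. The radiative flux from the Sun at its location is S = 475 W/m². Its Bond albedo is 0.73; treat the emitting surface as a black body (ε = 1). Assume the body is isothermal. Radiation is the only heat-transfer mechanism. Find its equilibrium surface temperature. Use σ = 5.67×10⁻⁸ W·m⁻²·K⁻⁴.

T ≈ 154 K

At equilibrium, absorbed power = emitted power.
Absorbing cross-section = πr² = 3.739×10⁻⁷ m²; emitting surface = 4πr² = 1.496×10⁻⁶ m² (ratio 4).
(1−a)S·A_cross = εσ·A_surf·T⁴  ⇒  T⁴ = (1−a)S/(4σ).
T⁴ = 0.270·475/(4·5.67×10⁻⁸) = 5.655×10⁸ K⁴.
T = (5.655×10⁸)^(1/4).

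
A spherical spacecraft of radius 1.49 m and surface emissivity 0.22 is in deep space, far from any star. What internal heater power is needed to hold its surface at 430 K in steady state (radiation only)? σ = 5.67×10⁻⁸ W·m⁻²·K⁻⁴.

P = εσ·4πr²·T⁴.
4πr² = 27.90 m²; T⁴ = 3.419×10¹⁰ K⁴.
P = 0.22·5.67×10⁻⁸·27.90·3.419×10¹⁰.

P ≈ 11900 W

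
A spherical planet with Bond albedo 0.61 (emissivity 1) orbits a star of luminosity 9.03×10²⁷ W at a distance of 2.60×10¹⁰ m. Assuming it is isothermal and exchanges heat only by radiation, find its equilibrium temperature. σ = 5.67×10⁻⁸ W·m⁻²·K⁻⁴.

T ≈ 1160 K

First find the stellar flux at distance d: S = L/(4πd²) = 9.03×10²⁷/(4π·(2.60×10¹⁰)²) = 1.063×10⁶ W/m².
For an isothermal sphere, absorbed (1−a)S·πr² = emitted σ·4πr²·T⁴, so T⁴ = (1−a)S/(4σ).
T⁴ = 0.390·1.063×10⁶/(4·5.67×10⁻⁸) = 1.828×10¹² K⁴.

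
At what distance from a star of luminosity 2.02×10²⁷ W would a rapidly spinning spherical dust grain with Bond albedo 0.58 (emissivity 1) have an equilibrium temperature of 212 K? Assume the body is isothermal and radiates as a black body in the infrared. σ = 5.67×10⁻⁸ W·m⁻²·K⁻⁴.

For an isothermal black-emitting sphere, (1−a)S·πr² = σ·4πr²·T⁴ ⇒ S = 4σT⁴/(1−a).
S = 4·5.67×10⁻⁸·(212)⁴/0.420 = 1091 W/m².
Flux falls as S = L/(4πd²), so d = √(L/(4πS)) = √(2.02×10²⁷/(4π·1091)).

d ≈ 3.84×10¹¹ m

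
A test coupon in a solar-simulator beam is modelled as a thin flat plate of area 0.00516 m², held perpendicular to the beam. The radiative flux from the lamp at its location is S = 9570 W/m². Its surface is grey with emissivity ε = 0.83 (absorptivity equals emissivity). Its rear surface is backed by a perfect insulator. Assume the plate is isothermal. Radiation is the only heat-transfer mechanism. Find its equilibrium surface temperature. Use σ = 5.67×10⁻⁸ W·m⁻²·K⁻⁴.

T ≈ 641 K

At equilibrium, absorbed power = emitted power.
Absorbing cross-section = A = 0.005160 m²; emitting surface = A = 0.005160 m² (ratio 1).
εS·A_cross = εσ·A_surf·T⁴  ⇒  T⁴ = S/(1σ)   (ε cancels).
T⁴ = 9570/(1·5.67×10⁻⁸) = 1.688×10¹¹ K⁴.
T = (1.688×10¹¹)^(1/4).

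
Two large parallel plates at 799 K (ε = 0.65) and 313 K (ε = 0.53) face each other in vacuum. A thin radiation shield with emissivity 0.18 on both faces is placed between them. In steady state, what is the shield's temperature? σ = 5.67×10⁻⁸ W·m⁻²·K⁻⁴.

T_s ≈ 680 K

In steady state the net flux on the hot side equals that on the cold side.
σ(T₁⁴−T_s⁴)/D₁ = σ(T_s⁴−T₂⁴)/D₂, with D₁ = 1/ε₁+1/ε_s−1 = 6.094, D₂ = 1/ε_s+1/ε₂−1 = 6.442.
Solve for T_s⁴: T_s⁴ = (D₂·T₁⁴ + D₁·T₂⁴)/(D₁+D₂) = 2.141×10¹¹ K⁴.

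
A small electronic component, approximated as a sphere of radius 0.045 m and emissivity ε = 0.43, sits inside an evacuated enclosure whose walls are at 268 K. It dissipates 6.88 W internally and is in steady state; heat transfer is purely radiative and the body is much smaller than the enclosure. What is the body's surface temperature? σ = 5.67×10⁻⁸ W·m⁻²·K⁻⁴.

T ≈ 357 K

For a small grey body in a large enclosure, net radiated power = εσA(T⁴ − T_w⁴).
Steady state: P = εσA(T⁴ − T_w⁴) with A = 4πr² = 0.02545 m².
T⁴ = P/(εσA) + T_w⁴ = 6.88/(0.43·5.67×10⁻⁸·0.02545) + (268)⁴
    = 1.109×10¹⁰ + 5.159×10⁹ = 1.625×10¹⁰ K⁴.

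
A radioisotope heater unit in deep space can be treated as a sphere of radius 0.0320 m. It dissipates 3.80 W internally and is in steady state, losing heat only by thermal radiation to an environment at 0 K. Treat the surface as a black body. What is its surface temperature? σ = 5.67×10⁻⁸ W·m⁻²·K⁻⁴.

T ≈ 269 K

Steady state: internal power = radiated power, P = εσA T⁴.
Radiating area A = 4πr² = 0.01287 m².
T⁴ = P/(εσA) = 3.80/(1.0·5.67×10⁻⁸·0.01287) = 5.208×10⁹ K⁴.
T = (5.208×10⁹)^(1/4).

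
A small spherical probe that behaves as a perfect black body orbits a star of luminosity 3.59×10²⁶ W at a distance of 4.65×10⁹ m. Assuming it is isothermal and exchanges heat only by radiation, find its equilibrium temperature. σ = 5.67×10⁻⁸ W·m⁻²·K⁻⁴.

First find the stellar flux at distance d: S = L/(4πd²) = 3.59×10²⁶/(4π·(4.65×10⁹)²) = 1.321×10⁶ W/m².
For an isothermal sphere, absorbed (1−a)S·πr² = emitted σ·4πr²·T⁴, so T⁴ = (1−a)S/(4σ).
T⁴ = 1.00·1.321×10⁶/(4·5.67×10⁻⁸) = 5.826×10¹² K⁴.

T ≈ 1550 K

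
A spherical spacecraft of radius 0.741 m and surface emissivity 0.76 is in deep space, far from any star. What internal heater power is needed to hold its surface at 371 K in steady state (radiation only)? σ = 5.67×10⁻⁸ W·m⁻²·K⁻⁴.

P ≈ 5630 W

P = εσ·4πr²·T⁴.
4πr² = 6.900 m²; T⁴ = 1.895×10¹⁰ K⁴.
P = 0.76·5.67×10⁻⁸·6.900·1.895×10¹⁰.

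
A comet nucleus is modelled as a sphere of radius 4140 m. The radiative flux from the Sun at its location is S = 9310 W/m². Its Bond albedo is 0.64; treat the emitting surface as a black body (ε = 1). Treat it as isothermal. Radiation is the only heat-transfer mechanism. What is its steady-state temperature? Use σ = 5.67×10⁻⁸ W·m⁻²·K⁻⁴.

At equilibrium, absorbed power = emitted power.
Absorbing cross-section = πr² = 5.385×10⁷ m²; emitting surface = 4πr² = 2.154×10⁸ m² (ratio 4).
(1−a)S·A_cross = εσ·A_surf·T⁴  ⇒  T⁴ = (1−a)S/(4σ).
T⁴ = 0.360·9310/(4·5.67×10⁻⁸) = 1.478×10¹⁰ K⁴.
T = (1.478×10¹⁰)^(1/4).

T ≈ 349 K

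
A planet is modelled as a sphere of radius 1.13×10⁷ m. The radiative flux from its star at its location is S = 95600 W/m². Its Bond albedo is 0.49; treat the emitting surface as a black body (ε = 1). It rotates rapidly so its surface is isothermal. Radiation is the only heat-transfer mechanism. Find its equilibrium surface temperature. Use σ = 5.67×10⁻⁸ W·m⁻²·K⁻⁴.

T ≈ 681 K

At equilibrium, absorbed power = emitted power.
Absorbing cross-section = πr² = 4.011×10¹⁴ m²; emitting surface = 4πr² = 1.605×10¹⁵ m² (ratio 4).
(1−a)S·A_cross = εσ·A_surf·T⁴  ⇒  T⁴ = (1−a)S/(4σ).
T⁴ = 0.510·95600/(4·5.67×10⁻⁸) = 2.150×10¹¹ K⁴.
T = (2.150×10¹¹)^(1/4).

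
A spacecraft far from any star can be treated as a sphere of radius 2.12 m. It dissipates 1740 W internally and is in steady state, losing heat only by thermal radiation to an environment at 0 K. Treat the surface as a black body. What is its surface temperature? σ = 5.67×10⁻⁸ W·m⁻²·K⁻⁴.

T ≈ 153 K

Steady state: internal power = radiated power, P = εσA T⁴.
Radiating area A = 4πr² = 56.48 m².
T⁴ = P/(εσA) = 1740/(1.0·5.67×10⁻⁸·56.48) = 5.434×10⁸ K⁴.
T = (5.434×10⁸)^(1/4).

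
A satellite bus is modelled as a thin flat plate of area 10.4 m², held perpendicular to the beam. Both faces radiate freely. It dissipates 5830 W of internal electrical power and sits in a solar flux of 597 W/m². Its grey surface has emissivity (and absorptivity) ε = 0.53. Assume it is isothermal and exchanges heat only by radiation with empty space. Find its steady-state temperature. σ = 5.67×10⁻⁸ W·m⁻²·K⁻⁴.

T ≈ 348 K

At steady state, absorbed solar power + internal power = radiated power.
Absorbed: α·S·A_cross = 0.53·597·10.40 = 3291 W (cross-section A).
Total input = 3291 + 5830 = 9121 W.
Radiated: εσ·A_surf·T⁴ with A_surf = 2A = 20.80 m².
T⁴ = 9121/(0.53·5.67×10⁻⁸·20.80) = 1.459×10¹⁰ K⁴.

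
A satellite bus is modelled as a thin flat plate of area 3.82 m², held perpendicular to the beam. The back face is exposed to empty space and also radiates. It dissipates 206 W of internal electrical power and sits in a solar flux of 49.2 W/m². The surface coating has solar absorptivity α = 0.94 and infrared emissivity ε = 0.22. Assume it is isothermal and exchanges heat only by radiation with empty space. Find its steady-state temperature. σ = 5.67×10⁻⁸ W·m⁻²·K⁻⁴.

At steady state, absorbed solar power + internal power = radiated power.
Absorbed: α·S·A_cross = 0.94·49.2·3.820 = 176.7 W (cross-section A).
Total input = 176.7 + 206 = 382.7 W.
Radiated: εσ·A_surf·T⁴ with A_surf = 2A = 7.640 m².
T⁴ = 382.7/(0.22·5.67×10⁻⁸·7.640) = 4.015×10⁹ K⁴.

T ≈ 252 K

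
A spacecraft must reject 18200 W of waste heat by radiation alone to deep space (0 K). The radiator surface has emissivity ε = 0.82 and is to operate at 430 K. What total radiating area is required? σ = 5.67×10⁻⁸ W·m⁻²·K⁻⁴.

P = εσA T⁴ ⇒ A = P/(εσT⁴).
T⁴ = 3.419×10¹⁰ K⁴.
A = 18200/(0.82 × 5.67×10⁻⁸ × 3.419×10¹⁰).

A ≈ 11.4 m²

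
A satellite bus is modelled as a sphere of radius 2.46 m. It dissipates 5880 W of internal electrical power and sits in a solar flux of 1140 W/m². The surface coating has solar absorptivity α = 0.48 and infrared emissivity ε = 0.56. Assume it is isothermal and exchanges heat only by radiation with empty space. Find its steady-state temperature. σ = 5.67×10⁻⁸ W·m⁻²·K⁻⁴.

At steady state, absorbed solar power + internal power = radiated power.
Absorbed: α·S·A_cross = 0.48·1140·19.01 = 10400 W (cross-section πr²).
Total input = 10400 + 5880 = 16280 W.
Radiated: εσ·A_surf·T⁴ with A_surf = 4πr² = 76.05 m².
T⁴ = 16280/(0.56·5.67×10⁻⁸·76.05) = 6.744×10⁹ K⁴.

T ≈ 287 K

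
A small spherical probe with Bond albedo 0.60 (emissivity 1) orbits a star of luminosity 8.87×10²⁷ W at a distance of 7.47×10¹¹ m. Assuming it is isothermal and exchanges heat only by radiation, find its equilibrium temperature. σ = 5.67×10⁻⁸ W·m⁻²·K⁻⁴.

First find the stellar flux at distance d: S = L/(4πd²) = 8.87×10²⁷/(4π·(7.47×10¹¹)²) = 1265 W/m².
For an isothermal sphere, absorbed (1−a)S·πr² = emitted σ·4πr²·T⁴, so T⁴ = (1−a)S/(4σ).
T⁴ = 0.400·1265/(4·5.67×10⁻⁸) = 2.231×10⁹ K⁴.

T ≈ 217 K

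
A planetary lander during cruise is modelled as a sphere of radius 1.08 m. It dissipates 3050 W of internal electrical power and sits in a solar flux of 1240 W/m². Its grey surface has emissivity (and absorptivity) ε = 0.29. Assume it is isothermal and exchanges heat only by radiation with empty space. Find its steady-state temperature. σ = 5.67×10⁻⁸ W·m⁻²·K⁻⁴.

T ≈ 367 K

At steady state, absorbed solar power + internal power = radiated power.
Absorbed: α·S·A_cross = 0.29·1240·3.664 = 1318 W (cross-section πr²).
Total input = 1318 + 3050 = 4368 W.
Radiated: εσ·A_surf·T⁴ with A_surf = 4πr² = 14.66 m².
T⁴ = 4368/(0.29·5.67×10⁻⁸·14.66) = 1.812×10¹⁰ K⁴.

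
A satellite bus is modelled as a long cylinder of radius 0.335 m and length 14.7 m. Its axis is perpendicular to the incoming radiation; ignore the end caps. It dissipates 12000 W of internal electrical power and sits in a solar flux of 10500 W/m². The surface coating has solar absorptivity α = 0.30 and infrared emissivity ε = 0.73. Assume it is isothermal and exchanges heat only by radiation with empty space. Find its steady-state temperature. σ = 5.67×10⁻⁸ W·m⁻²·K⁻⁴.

T ≈ 428 K

At steady state, absorbed solar power + internal power = radiated power.
Absorbed: α·S·A_cross = 0.30·10500·9.849 = 31020 W (cross-section 2rL).
Total input = 31020 + 12000 = 43020 W.
Radiated: εσ·A_surf·T⁴ with A_surf = 2πrL = 30.94 m².
T⁴ = 43020/(0.73·5.67×10⁻⁸·30.94) = 3.359×10¹⁰ K⁴.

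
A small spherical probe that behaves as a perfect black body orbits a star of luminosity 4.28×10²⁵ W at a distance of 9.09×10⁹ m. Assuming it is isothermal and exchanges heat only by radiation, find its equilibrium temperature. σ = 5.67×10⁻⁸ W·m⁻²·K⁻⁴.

First find the stellar flux at distance d: S = L/(4πd²) = 4.28×10²⁵/(4π·(9.09×10⁹)²) = 41220 W/m².
For an isothermal sphere, absorbed (1−a)S·πr² = emitted σ·4πr²·T⁴, so T⁴ = (1−a)S/(4σ).
T⁴ = 1.00·41220/(4·5.67×10⁻⁸) = 1.817×10¹¹ K⁴.

T ≈ 653 K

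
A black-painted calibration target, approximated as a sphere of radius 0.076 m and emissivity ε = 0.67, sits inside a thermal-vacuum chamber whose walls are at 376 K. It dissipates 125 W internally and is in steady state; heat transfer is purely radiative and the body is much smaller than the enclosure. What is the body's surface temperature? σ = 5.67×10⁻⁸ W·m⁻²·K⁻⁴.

For a small grey body in a large enclosure, net radiated power = εσA(T⁴ − T_w⁴).
Steady state: P = εσA(T⁴ − T_w⁴) with A = 4πr² = 0.07258 m².
T⁴ = P/(εσA) + T_w⁴ = 125/(0.67·5.67×10⁻⁸·0.07258) + (376)⁴
    = 4.533×10¹⁰ + 1.999×10¹⁰ = 6.532×10¹⁰ K⁴.

T ≈ 506 K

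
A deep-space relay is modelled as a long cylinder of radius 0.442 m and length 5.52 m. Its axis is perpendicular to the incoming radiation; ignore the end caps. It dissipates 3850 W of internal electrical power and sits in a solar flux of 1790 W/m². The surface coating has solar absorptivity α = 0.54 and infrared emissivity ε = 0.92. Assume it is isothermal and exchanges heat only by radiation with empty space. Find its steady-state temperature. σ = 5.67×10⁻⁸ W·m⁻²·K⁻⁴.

T ≈ 322 K

At steady state, absorbed solar power + internal power = radiated power.
Absorbed: α·S·A_cross = 0.54·1790·4.880 = 4717 W (cross-section 2rL).
Total input = 4717 + 3850 = 8567 W.
Radiated: εσ·A_surf·T⁴ with A_surf = 2πrL = 15.33 m².
T⁴ = 8567/(0.92·5.67×10⁻⁸·15.33) = 1.071×10¹⁰ K⁴.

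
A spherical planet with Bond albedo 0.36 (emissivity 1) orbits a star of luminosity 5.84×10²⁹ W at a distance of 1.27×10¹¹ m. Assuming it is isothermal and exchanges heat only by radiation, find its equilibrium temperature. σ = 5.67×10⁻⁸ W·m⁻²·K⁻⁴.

T ≈ 1690 K

First find the stellar flux at distance d: S = L/(4πd²) = 5.84×10²⁹/(4π·(1.27×10¹¹)²) = 2.881×10⁶ W/m².
For an isothermal sphere, absorbed (1−a)S·πr² = emitted σ·4πr²·T⁴, so T⁴ = (1−a)S/(4σ).
T⁴ = 0.640·2.881×10⁶/(4·5.67×10⁻⁸) = 8.131×10¹² K⁴.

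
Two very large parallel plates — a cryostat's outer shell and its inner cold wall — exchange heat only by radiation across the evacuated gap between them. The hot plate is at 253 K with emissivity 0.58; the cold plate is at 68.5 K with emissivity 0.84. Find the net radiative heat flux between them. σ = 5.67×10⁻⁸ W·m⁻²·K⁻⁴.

For two infinite grey parallel plates, q = σ(T₁⁴ − T₂⁴)/(1/ε₁ + 1/ε₂ − 1).
T₁⁴ − T₂⁴ = 4.097×10⁹ − 2.202×10⁷ = 4.075×10⁹ K⁴.
1/ε₁ + 1/ε₂ − 1 = 1.724 + 1.190 − 1 = 1.915.
q = 5.67×10⁻⁸ × 4.075×10⁹ / 1.915.

q ≈ 121 W/m²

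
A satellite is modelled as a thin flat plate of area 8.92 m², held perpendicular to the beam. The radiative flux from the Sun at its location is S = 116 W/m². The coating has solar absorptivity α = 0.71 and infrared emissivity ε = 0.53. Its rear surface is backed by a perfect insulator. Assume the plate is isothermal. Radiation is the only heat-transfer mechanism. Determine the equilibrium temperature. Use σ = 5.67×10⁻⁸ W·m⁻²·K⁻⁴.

T ≈ 229 K

At equilibrium, absorbed power = emitted power.
Absorbing cross-section = A = 8.920 m²; emitting surface = A = 8.920 m² (ratio 1).
αS·A_cross = εσ·A_surf·T⁴  ⇒  T⁴ = αS/(ε·1σ).
T⁴ = 0.710·116/(0.53·1·5.67×10⁻⁸) = 2.741×10⁹ K⁴.
T = (2.741×10⁹)^(1/4).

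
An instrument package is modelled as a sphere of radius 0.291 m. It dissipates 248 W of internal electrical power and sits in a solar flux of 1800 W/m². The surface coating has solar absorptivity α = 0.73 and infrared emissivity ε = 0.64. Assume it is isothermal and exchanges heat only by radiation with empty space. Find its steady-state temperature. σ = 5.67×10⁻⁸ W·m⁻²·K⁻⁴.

T ≈ 353 K

At steady state, absorbed solar power + internal power = radiated power.
Absorbed: α·S·A_cross = 0.73·1800·0.2660 = 349.6 W (cross-section πr²).
Total input = 349.6 + 248 = 597.6 W.
Radiated: εσ·A_surf·T⁴ with A_surf = 4πr² = 1.064 m².
T⁴ = 597.6/(0.64·5.67×10⁻⁸·1.064) = 1.547×10¹⁰ K⁴.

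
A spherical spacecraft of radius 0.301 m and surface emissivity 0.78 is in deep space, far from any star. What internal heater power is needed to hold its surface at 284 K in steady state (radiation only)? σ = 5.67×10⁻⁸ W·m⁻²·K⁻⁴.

P = εσ·4πr²·T⁴.
4πr² = 1.139 m²; T⁴ = 6.505×10⁹ K⁴.
P = 0.78·5.67×10⁻⁸·1.139·6.505×10⁹.

P ≈ 328 W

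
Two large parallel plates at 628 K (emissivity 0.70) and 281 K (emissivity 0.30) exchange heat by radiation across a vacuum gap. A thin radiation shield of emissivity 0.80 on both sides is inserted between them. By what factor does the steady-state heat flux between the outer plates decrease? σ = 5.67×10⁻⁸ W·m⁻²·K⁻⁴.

factor ≈ 1.40

Without shield: q₀ = σΔ(T⁴)/(1/ε₁+1/ε₂−1) with denominator 3.762.
With shield the two gaps are in series; the resistances add: (1/ε₁+1/ε_s−1)+(1/ε_s+1/ε₂−1) = 1.679+3.583 = 5.262.
Heat-flux ratio q₀/q = 5.262/3.762.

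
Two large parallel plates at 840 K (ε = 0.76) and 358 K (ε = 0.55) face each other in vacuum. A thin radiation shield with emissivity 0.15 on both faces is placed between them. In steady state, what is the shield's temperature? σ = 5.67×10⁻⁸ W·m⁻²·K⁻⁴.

In steady state the net flux on the hot side equals that on the cold side.
σ(T₁⁴−T_s⁴)/D₁ = σ(T_s⁴−T₂⁴)/D₂, with D₁ = 1/ε₁+1/ε_s−1 = 6.982, D₂ = 1/ε_s+1/ε₂−1 = 7.485.
Solve for T_s⁴: T_s⁴ = (D₂·T₁⁴ + D₁·T₂⁴)/(D₁+D₂) = 2.655×10¹¹ K⁴.

T_s ≈ 718 K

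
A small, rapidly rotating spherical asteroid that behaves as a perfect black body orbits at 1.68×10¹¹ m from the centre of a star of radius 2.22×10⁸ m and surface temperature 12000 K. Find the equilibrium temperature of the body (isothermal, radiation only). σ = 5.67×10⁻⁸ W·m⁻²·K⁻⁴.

The star's surface emits σT_*⁴; at distance d the flux is S = σT_*⁴(R_*/d)².
S = 5.67×10⁻⁸·(12000)⁴·(2.22×10⁸/1.68×10¹¹)² = 2053 W/m².
For an isothermal sphere T⁴ = (1−a)S/(4σ) = 9.052×10⁹ K⁴.

T ≈ 308 K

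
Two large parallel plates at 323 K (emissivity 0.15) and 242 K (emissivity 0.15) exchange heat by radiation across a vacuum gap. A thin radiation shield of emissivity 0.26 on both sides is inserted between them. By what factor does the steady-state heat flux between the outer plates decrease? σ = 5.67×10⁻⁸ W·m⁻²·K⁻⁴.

factor ≈ 1.54

Without shield: q₀ = σΔ(T⁴)/(1/ε₁+1/ε₂−1) with denominator 12.33.
With shield the two gaps are in series; the resistances add: (1/ε₁+1/ε_s−1)+(1/ε_s+1/ε₂−1) = 9.513+9.513 = 19.03.
Heat-flux ratio q₀/q = 19.03/12.33.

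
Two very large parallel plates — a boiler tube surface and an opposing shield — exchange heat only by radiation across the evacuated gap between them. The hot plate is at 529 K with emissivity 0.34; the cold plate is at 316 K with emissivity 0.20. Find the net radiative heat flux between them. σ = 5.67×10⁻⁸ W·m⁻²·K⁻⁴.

q ≈ 558 W/m²

For two infinite grey parallel plates, q = σ(T₁⁴ − T₂⁴)/(1/ε₁ + 1/ε₂ − 1).
T₁⁴ − T₂⁴ = 7.831×10¹⁰ − 9.971×10⁹ = 6.834×10¹⁰ K⁴.
1/ε₁ + 1/ε₂ − 1 = 2.941 + 5.000 − 1 = 6.941.
q = 5.67×10⁻⁸ × 6.834×10¹⁰ / 6.941.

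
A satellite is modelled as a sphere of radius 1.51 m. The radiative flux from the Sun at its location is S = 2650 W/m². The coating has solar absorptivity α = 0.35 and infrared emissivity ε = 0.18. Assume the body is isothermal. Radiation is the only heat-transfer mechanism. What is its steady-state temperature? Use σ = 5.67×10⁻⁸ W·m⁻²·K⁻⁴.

T ≈ 388 K

At equilibrium, absorbed power = emitted power.
Absorbing cross-section = πr² = 7.163 m²; emitting surface = 4πr² = 28.65 m² (ratio 4).
αS·A_cross = εσ·A_surf·T⁴  ⇒  T⁴ = αS/(ε·4σ).
T⁴ = 0.350·2650/(0.18·4·5.67×10⁻⁸) = 2.272×10¹⁰ K⁴.
T = (2.272×10¹⁰)^(1/4).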